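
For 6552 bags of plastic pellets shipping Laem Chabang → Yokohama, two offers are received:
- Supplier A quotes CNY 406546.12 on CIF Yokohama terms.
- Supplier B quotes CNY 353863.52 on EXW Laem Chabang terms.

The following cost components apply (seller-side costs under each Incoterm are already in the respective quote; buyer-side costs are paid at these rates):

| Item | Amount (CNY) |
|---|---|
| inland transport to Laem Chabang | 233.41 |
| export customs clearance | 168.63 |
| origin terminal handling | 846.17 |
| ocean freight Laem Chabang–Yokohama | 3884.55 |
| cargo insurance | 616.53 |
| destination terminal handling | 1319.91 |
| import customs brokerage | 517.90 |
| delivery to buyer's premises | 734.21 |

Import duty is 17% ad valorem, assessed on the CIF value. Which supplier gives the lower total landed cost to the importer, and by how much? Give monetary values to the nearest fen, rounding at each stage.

Supplier A (CIF):
The CIF price already equals the CIF value: 406546.12
Import duty = 406546.12 × 17% = 69112.84
Buyer bears (A): 1319.91 + 517.90 + 734.21 = 2572.02
Landed cost (A) = invoice 406546.12 + 2572.02 + duty 69112.84 = 478230.98
Supplier B (EXW):
CIF value = EXW price + inland to port + export clearance + origin terminal + freight + insurance = 353863.52 + 233.41 + 168.63 + 846.17 + 3884.55 + 616.53 = 359612.81
Import duty = 359612.81 × 17% = 61134.18
Buyer bears (B): 233.41 + 168.63 + 846.17 + 3884.55 + 616.53 + 1319.91 + 517.90 + 734.21 = 8321.31
Landed cost (B) = invoice 353863.52 + 8321.31 + duty 61134.18 = 423319.01
Difference = |478230.98 − 423319.01| = 54911.97

Supplier B is cheaper by CNY 54911.97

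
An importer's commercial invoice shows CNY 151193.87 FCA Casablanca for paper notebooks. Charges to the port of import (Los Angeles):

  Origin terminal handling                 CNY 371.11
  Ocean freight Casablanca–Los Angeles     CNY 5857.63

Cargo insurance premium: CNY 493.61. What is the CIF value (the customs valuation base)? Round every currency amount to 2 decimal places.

CIF = FCA price + pre-shipment costs + freight + insurance
CIF = 151193.87 + 371.11 + 5857.63 + 493.61 = 157916.22

CIF value: CNY 157916.22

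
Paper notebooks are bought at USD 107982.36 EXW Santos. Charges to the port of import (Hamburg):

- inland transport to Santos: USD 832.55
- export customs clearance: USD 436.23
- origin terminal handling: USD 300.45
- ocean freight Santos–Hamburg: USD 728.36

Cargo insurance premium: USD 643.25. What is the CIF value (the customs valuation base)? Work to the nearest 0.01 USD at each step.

CIF = EXW price + pre-shipment costs + freight + insurance
CIF = 107982.36 + 832.55 + 436.23 + 300.45 + 728.36 + 643.25 = 110923.20

CIF value: USD 110923.20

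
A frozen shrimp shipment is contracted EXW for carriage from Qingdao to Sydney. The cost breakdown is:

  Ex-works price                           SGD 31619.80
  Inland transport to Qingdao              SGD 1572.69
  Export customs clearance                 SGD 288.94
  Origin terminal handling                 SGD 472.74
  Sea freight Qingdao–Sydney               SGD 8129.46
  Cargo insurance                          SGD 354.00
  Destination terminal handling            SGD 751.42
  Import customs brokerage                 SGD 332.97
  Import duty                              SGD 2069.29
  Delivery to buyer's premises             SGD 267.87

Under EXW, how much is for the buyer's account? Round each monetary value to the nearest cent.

Buyer's account: SGD 14239.38

EXW: the seller makes goods available at their premises; the buyer bears all onward costs.
Seller's account: goods 31619.80 = 31619.80
Buyer's account: inland to port 1572.69 + export clearance 288.94 + origin terminal 472.74 + freight 8129.46 + insurance 354.00 + destination terminal 751.42 + brokerage 332.97 + duty 2069.29 + delivery 267.87 = 14239.38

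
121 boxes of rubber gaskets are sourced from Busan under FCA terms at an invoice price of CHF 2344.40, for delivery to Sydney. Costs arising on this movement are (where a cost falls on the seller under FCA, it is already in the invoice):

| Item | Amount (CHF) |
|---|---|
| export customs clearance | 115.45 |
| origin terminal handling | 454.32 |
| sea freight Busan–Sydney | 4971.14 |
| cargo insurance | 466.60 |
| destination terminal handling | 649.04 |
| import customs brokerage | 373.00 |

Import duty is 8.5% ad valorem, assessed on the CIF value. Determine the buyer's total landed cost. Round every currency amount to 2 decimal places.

Total landed cost: CHF 9958.60

FCA: the seller delivers export-cleared goods to the carrier; the buyer bears costs from that point.
Already in the invoice (seller's account under FCA): export clearance — exclude.
CIF value = FCA price + origin terminal + freight + insurance = 2344.40 + 454.32 + 4971.14 + 466.60 = 8236.46
Import duty = 8236.46 × 8.5% = 700.10
Buyer bears: origin terminal 454.32 + freight 4971.14 + insurance 466.60 + destination terminal 649.04 + brokerage 373.00 + duty 700.10 = 7614.20
Landed cost = invoice 2344.40 + 7614.20 = 9958.60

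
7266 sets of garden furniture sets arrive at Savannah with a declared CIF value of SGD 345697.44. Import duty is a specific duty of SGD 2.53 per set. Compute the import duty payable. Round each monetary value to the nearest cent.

Import duty: SGD 18382.98

Import duty = 7266 × 2.53 = 18382.98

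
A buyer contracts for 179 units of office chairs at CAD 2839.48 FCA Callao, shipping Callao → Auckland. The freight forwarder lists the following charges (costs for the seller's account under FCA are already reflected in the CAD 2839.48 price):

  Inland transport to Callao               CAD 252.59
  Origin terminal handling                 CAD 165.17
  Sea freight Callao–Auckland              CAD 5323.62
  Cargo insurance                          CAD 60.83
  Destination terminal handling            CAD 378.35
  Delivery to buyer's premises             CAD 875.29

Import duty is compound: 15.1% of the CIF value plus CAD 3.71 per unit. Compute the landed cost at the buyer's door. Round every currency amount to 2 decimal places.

FCA: the seller delivers export-cleared goods to the carrier; the buyer bears costs from that point.
Already in the invoice (seller's account under FCA): inland to port — exclude.
CIF value = FCA price + origin terminal + freight + insurance = 2839.48 + 165.17 + 5323.62 + 60.83 = 8389.10
Ad valorem component: 8389.10 × 15.1% = 1266.75
Specific component: 179 × 3.71 = 664.09
Import duty = 1266.75 + 664.09 = 1930.84
Buyer bears: origin terminal 165.17 + freight 5323.62 + insurance 60.83 + destination terminal 378.35 + delivery 875.29 + duty 1930.84 = 8734.10
Landed cost = invoice 2839.48 + 8734.10 = 11573.58

Total landed cost: CAD 11573.58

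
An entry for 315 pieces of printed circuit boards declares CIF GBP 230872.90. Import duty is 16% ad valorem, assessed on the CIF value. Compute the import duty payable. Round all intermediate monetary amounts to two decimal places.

Import duty = 230872.90 × 16% = 36939.66

Import duty: GBP 36939.66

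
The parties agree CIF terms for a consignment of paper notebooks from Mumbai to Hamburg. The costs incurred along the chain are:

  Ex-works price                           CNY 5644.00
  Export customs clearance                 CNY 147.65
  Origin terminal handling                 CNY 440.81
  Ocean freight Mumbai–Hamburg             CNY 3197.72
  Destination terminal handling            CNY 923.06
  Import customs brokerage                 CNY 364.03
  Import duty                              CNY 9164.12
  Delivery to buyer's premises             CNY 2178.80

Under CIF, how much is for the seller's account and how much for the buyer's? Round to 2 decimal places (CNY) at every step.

Seller: CNY 9430.18; buyer: CNY 12630.01

CIF: the seller pays costs through ocean freight and marine insurance to the destination port.
Seller's account: goods 5644.00 + export clearance 147.65 + origin terminal 440.81 + freight 3197.72 = 9430.18
Buyer's account: destination terminal 923.06 + brokerage 364.03 + duty 9164.12 + delivery 2178.80 = 12630.01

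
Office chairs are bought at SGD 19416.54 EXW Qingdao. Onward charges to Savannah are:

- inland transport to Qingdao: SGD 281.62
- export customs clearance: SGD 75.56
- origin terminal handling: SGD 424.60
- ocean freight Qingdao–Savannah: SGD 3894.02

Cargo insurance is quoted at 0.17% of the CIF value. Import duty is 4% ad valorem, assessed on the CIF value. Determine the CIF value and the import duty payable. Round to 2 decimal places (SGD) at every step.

CIF value: SGD 24133.37; import duty: SGD 965.33

Let C be the CIF value. C = EXW price + pre-shipment costs + freight + 0.17% × C
C − 0.17% × C = 19416.54 + 281.62 + 75.56 + 424.60 + 3894.02
0.9983 × C = 24092.34
C = 24092.34 / 0.9983 = 24133.37
Insurance premium = 0.17% × 24133.37 = 41.03
Import duty = 24133.37 × 4% = 965.33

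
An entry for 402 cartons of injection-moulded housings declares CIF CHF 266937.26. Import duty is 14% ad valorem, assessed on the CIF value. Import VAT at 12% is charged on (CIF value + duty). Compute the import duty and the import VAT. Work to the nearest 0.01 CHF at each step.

Import duty: CHF 37371.22; import VAT: CHF 36517.02

Import duty = 266937.26 × 14% = 37371.22
VAT base = CIF + duty = 266937.26 + 37371.22 = 304308.48
Import VAT = 304308.48 × 12% = 36517.02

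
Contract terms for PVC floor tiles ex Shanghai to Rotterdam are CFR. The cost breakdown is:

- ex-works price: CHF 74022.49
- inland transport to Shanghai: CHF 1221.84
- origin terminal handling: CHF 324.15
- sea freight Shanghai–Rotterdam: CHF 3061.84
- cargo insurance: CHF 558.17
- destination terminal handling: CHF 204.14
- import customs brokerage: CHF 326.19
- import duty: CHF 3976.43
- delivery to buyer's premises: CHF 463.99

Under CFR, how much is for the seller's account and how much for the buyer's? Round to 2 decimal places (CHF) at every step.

CFR: the seller pays costs through ocean freight to the destination port, but not insurance.
Seller's account: goods 74022.49 + inland to port 1221.84 + origin terminal 324.15 + freight 3061.84 = 78630.32
Buyer's account: insurance 558.17 + destination terminal 204.14 + brokerage 326.19 + duty 3976.43 + delivery 463.99 = 5528.92

Seller: CHF 78630.32; buyer: CHF 5528.92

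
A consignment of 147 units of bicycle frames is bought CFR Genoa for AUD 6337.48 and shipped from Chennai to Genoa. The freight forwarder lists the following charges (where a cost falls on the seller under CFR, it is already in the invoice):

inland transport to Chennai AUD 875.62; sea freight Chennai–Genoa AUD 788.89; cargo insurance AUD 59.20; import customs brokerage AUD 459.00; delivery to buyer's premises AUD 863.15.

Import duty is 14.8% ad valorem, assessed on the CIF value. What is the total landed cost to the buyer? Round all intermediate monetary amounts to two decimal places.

Total landed cost: AUD 8665.54

CFR: the seller pays costs through ocean freight to the destination port, but not insurance.
Already in the invoice (seller's account under CFR): inland to port, freight — exclude.
CIF value = CFR price + insurance = 6337.48 + 59.20 = 6396.68
Import duty = 6396.68 × 14.8% = 946.71
Buyer bears: insurance 59.20 + brokerage 459.00 + delivery 863.15 + duty 946.71 = 2328.06
Landed cost = invoice 6337.48 + 2328.06 = 8665.54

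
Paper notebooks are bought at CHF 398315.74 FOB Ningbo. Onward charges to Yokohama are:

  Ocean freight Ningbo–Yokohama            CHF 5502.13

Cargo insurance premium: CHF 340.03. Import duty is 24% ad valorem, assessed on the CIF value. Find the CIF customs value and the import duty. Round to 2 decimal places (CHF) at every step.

CIF value: CHF 404157.90; import duty: CHF 96997.90

CIF = FOB price + freight + insurance
CIF = 398315.74 + 5502.13 + 340.03 = 404157.90
Import duty = 404157.90 × 24% = 96997.90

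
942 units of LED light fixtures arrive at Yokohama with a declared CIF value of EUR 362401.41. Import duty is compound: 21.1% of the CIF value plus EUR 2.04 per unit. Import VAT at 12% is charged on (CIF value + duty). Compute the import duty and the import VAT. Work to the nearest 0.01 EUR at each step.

Import duty: EUR 78388.38; import VAT: EUR 52894.77

Ad valorem component: 362401.41 × 21.1% = 76466.70
Specific component: 942 × 2.04 = 1921.68
Import duty = 76466.70 + 1921.68 = 78388.38
VAT base = CIF + duty = 362401.41 + 78388.38 = 440789.79
Import VAT = 440789.79 × 12% = 52894.77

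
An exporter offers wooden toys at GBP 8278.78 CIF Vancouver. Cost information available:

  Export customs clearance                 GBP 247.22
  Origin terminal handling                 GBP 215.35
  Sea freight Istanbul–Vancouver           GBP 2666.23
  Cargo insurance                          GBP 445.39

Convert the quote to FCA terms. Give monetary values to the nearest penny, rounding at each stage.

Not relevant to the conversion: export clearance — on the seller under both CIF and FCA; already in the CIF price and stays in the FCA price.
From CIF to FCA, the seller no longer bears: origin terminal, freight, insurance.
FCA price = 8278.78 − 215.35 − 2666.23 − 445.39 = 4951.81

FCA price: GBP 4951.81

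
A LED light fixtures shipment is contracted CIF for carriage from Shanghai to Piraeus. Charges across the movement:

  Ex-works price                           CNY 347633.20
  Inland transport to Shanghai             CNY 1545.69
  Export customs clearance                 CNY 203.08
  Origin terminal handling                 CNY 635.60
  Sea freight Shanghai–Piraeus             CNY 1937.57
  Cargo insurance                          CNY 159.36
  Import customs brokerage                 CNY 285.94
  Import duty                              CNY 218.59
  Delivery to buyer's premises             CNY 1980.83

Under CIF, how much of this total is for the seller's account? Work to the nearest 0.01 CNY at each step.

CIF: the seller pays costs through ocean freight and marine insurance to the destination port.
Seller's account: goods 347633.20 + inland to port 1545.69 + export clearance 203.08 + origin terminal 635.60 + freight 1937.57 + insurance 159.36 = 352114.50
Buyer's account: brokerage 285.94 + duty 218.59 + delivery 1980.83 = 2485.36

Seller's account: CNY 352114.50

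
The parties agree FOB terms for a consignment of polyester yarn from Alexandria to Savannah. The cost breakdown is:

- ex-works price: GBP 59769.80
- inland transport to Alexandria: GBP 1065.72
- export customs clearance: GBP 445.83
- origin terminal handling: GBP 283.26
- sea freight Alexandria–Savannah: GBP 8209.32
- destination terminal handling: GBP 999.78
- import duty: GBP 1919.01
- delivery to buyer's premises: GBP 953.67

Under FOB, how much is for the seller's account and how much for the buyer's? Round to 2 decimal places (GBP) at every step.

FOB: the seller bears costs until goods are on board at the origin port; the buyer bears freight, insurance and all costs thereafter.
Seller's account: goods 59769.80 + inland to port 1065.72 + export clearance 445.83 + origin terminal 283.26 = 61564.61
Buyer's account: freight 8209.32 + destination terminal 999.78 + duty 1919.01 + delivery 953.67 = 12081.78

Seller: GBP 61564.61; buyer: GBP 12081.78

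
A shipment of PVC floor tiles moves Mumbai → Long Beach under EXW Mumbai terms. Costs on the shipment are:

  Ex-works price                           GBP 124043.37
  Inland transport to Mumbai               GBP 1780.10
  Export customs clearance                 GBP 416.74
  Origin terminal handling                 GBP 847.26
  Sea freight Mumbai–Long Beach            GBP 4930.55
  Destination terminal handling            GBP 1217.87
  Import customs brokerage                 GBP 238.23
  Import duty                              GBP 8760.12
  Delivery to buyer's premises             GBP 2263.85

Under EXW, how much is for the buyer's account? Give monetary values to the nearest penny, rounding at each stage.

Buyer's account: GBP 20454.72

EXW: the seller makes goods available at their premises; the buyer bears all onward costs.
Seller's account: goods 124043.37 = 124043.37
Buyer's account: inland to port 1780.10 + export clearance 416.74 + origin terminal 847.26 + freight 4930.55 + destination terminal 1217.87 + brokerage 238.23 + duty 8760.12 + delivery 2263.85 = 20454.72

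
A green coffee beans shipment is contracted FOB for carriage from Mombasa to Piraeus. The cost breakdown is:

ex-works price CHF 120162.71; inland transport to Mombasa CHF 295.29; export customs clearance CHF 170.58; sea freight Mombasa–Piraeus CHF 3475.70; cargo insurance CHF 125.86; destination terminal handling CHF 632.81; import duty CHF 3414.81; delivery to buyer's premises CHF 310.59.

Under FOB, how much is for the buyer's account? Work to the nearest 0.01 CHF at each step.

FOB: the seller bears costs until goods are on board at the origin port; the buyer bears freight, insurance and all costs thereafter.
Seller's account: goods 120162.71 + inland to port 295.29 + export clearance 170.58 = 120628.58
Buyer's account: freight 3475.70 + insurance 125.86 + destination terminal 632.81 + duty 3414.81 + delivery 310.59 = 7959.77

Buyer's account: CHF 7959.77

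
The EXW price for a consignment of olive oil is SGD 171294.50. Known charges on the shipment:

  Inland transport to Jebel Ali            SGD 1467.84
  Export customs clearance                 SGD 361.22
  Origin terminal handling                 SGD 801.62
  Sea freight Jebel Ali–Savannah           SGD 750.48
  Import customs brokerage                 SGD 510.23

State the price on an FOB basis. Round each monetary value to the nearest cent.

Not relevant to the conversion: freight, brokerage — on the buyer under both terms; not part of either seller's price.
From EXW to FOB, the seller additionally bears: inland to port, export clearance, origin terminal.
FOB price = 171294.50 + 1467.84 + 361.22 + 801.62 = 173925.18

FOB price: SGD 173925.18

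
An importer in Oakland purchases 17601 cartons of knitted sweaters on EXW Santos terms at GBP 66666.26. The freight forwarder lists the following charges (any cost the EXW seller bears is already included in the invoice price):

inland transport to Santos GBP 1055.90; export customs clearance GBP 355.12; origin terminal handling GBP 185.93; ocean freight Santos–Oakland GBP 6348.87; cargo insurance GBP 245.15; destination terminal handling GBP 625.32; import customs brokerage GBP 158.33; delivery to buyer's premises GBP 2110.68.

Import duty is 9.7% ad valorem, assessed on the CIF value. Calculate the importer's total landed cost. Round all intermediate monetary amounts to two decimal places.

EXW: the seller makes goods available at their premises; the buyer bears all onward costs.
CIF value = EXW price + inland to port + export clearance + origin terminal + freight + insurance = 66666.26 + 1055.90 + 355.12 + 185.93 + 6348.87 + 245.15 = 74857.23
Import duty = 74857.23 × 9.7% = 7261.15
Buyer bears: inland to port 1055.90 + export clearance 355.12 + origin terminal 185.93 + freight 6348.87 + insurance 245.15 + destination terminal 625.32 + brokerage 158.33 + delivery 2110.68 + duty 7261.15 = 18346.45
Landed cost = invoice 66666.26 + 18346.45 = 85012.71

Total landed cost: GBP 85012.71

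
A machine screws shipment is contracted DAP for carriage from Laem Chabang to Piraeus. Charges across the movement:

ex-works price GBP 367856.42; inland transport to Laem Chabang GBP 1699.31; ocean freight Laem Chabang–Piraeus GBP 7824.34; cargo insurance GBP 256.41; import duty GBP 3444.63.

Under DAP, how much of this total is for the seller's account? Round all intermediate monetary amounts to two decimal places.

DAP: the seller bears all costs to the named destination except import duty and clearance.
Seller's account: goods 367856.42 + inland to port 1699.31 + freight 7824.34 + insurance 256.41 = 377636.48
Buyer's account: duty 3444.63 = 3444.63

Seller's account: GBP 377636.48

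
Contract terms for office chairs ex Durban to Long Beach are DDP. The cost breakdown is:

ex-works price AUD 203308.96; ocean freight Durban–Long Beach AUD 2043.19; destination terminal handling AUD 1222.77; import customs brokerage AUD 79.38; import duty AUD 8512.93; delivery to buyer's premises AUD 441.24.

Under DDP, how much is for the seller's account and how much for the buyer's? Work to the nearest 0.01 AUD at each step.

Seller: AUD 215608.47; buyer: AUD 0.00

DDP: the seller bears all costs including import duty.
Seller's account: goods 203308.96 + freight 2043.19 + destination terminal 1222.77 + brokerage 79.38 + duty 8512.93 + delivery 441.24 = 215608.47
Buyer's account: 0.00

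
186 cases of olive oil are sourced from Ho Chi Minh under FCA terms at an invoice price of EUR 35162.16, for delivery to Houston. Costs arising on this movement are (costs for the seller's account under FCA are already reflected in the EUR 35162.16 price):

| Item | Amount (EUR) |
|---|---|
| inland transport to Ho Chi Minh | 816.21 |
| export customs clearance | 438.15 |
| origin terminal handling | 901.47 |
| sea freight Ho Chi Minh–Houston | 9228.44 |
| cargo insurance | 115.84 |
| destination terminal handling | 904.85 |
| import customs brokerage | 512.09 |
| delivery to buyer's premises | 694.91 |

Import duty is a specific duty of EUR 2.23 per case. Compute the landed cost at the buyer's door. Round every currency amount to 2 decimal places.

FCA: the seller delivers export-cleared goods to the carrier; the buyer bears costs from that point.
Already in the invoice (seller's account under FCA): inland to port, export clearance — exclude.
CIF value = FCA price + origin terminal + freight + insurance = 35162.16 + 901.47 + 9228.44 + 115.84 = 45407.91
Import duty = 186 × 2.23 = 414.78
Buyer bears: origin terminal 901.47 + freight 9228.44 + insurance 115.84 + destination terminal 904.85 + brokerage 512.09 + delivery 694.91 + duty 414.78 = 12772.38
Landed cost = invoice 35162.16 + 12772.38 = 47934.54

Total landed cost: EUR 47934.54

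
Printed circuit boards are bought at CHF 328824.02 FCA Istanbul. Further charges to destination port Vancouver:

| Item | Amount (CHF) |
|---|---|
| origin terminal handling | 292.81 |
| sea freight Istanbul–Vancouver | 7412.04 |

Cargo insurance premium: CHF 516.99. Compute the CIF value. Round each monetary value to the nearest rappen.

CIF value: CHF 337045.86

CIF = FCA price + pre-shipment costs + freight + insurance
CIF = 328824.02 + 292.81 + 7412.04 + 516.99 = 337045.86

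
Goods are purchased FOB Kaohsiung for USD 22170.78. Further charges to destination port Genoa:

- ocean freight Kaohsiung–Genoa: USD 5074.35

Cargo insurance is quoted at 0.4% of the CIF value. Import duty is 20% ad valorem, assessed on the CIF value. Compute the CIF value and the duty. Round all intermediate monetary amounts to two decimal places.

Let C be the CIF value. C = FOB price + freight + 0.4% × C
C − 0.4% × C = 22170.78 + 5074.35
0.996 × C = 27245.13
C = 27245.13 / 0.996 = 27354.55
Insurance premium = 0.4% × 27354.55 = 109.42
Import duty = 27354.55 × 20% = 5470.91

CIF value: USD 27354.55; import duty: USD 5470.91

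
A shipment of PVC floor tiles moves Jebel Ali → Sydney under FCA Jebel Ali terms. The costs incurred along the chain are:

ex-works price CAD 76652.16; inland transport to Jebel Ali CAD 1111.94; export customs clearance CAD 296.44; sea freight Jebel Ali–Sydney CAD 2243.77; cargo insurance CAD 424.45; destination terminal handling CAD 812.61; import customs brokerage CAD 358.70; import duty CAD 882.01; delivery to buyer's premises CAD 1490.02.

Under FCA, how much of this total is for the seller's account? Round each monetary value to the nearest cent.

Seller's account: CAD 78060.54

FCA: the seller delivers export-cleared goods to the carrier; the buyer bears costs from that point.
Seller's account: goods 76652.16 + inland to port 1111.94 + export clearance 296.44 = 78060.54
Buyer's account: freight 2243.77 + insurance 424.45 + destination terminal 812.61 + brokerage 358.70 + duty 882.01 + delivery 1490.02 = 6211.56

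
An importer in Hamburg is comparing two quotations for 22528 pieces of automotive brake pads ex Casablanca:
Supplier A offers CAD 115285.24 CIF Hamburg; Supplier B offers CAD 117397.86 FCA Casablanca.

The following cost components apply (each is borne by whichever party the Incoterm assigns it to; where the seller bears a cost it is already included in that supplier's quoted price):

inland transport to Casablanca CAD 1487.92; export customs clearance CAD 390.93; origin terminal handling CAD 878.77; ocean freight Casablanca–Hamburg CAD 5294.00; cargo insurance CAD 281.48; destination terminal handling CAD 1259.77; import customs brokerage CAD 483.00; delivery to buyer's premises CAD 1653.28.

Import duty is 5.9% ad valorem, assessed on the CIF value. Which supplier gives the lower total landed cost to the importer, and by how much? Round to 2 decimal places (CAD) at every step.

Supplier A is cheaper by CAD 9072.31

Supplier A (CIF):
The CIF price already equals the CIF value: 115285.24
Import duty = 115285.24 × 5.9% = 6801.83
Buyer bears (A): 1259.77 + 483.00 + 1653.28 = 3396.05
Landed cost (A) = invoice 115285.24 + 3396.05 + duty 6801.83 = 125483.12
Supplier B (FCA):
CIF value = FCA price + origin terminal + freight + insurance = 117397.86 + 878.77 + 5294.00 + 281.48 = 123852.11
Import duty = 123852.11 × 5.9% = 7307.27
Buyer bears (B): 878.77 + 5294.00 + 281.48 + 1259.77 + 483.00 + 1653.28 = 9850.30
Landed cost (B) = invoice 117397.86 + 9850.30 + duty 7307.27 = 134555.43
Difference = |125483.12 − 134555.43| = 9072.31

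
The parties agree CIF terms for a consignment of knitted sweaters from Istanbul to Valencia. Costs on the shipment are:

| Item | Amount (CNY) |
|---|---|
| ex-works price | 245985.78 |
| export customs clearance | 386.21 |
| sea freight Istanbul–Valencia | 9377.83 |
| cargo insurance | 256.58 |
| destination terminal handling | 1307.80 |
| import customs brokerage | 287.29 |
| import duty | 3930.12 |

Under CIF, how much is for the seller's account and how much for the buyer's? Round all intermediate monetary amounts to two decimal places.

CIF: the seller pays costs through ocean freight and marine insurance to the destination port.
Seller's account: goods 245985.78 + export clearance 386.21 + freight 9377.83 + insurance 256.58 = 256006.40
Buyer's account: destination terminal 1307.80 + brokerage 287.29 + duty 3930.12 = 5525.21

Seller: CNY 256006.40; buyer: CNY 5525.21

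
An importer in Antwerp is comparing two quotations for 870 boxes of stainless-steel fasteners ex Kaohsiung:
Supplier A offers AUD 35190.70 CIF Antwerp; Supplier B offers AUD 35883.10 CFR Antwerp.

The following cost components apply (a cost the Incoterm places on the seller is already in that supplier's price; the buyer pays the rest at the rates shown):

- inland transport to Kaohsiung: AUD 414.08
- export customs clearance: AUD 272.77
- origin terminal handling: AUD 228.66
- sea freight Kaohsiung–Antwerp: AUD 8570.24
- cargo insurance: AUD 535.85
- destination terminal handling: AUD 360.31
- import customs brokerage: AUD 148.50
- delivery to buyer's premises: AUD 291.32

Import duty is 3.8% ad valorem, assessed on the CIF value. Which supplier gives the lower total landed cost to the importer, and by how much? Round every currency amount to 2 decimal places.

Supplier A is cheaper by AUD 1274.92

Supplier A (CIF):
The CIF price already equals the CIF value: 35190.70
Import duty = 35190.70 × 3.8% = 1337.25
Buyer bears (A): 360.31 + 148.50 + 291.32 = 800.13
Landed cost (A) = invoice 35190.70 + 800.13 + duty 1337.25 = 37328.08
Supplier B (CFR):
CIF value = CFR price + insurance = 35883.10 + 535.85 = 36418.95
Import duty = 36418.95 × 3.8% = 1383.92
Buyer bears (B): 535.85 + 360.31 + 148.50 + 291.32 = 1335.98
Landed cost (B) = invoice 35883.10 + 1335.98 + duty 1383.92 = 38603.00
Difference = |37328.08 − 38603.00| = 1274.92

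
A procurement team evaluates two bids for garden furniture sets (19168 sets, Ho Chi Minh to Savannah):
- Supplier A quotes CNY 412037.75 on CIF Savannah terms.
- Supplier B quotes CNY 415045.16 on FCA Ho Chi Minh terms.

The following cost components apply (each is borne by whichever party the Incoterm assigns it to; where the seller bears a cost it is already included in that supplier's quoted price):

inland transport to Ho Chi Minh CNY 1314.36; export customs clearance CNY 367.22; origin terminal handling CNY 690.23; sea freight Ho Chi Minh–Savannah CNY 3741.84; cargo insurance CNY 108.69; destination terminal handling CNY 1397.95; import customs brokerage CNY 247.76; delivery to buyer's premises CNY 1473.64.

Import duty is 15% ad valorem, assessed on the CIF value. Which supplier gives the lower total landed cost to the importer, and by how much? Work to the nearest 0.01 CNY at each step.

Supplier A (CIF):
The CIF price already equals the CIF value: 412037.75
Import duty = 412037.75 × 15% = 61805.66
Buyer bears (A): 1397.95 + 247.76 + 1473.64 = 3119.35
Landed cost (A) = invoice 412037.75 + 3119.35 + duty 61805.66 = 476962.76
Supplier B (FCA):
CIF value = FCA price + origin terminal + freight + insurance = 415045.16 + 690.23 + 3741.84 + 108.69 = 419585.92
Import duty = 419585.92 × 15% = 62937.89
Buyer bears (B): 690.23 + 3741.84 + 108.69 + 1397.95 + 247.76 + 1473.64 = 7660.11
Landed cost (B) = invoice 415045.16 + 7660.11 + duty 62937.89 = 485643.16
Difference = |476962.76 − 485643.16| = 8680.40

Supplier A is cheaper by CNY 8680.40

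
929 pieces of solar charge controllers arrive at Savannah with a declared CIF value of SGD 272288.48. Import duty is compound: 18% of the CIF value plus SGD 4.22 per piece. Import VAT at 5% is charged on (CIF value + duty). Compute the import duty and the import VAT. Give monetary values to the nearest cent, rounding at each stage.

Ad valorem component: 272288.48 × 18% = 49011.93
Specific component: 929 × 4.22 = 3920.38
Import duty = 49011.93 + 3920.38 = 52932.31
VAT base = CIF + duty = 272288.48 + 52932.31 = 325220.79
Import VAT = 325220.79 × 5% = 16261.04

Import duty: SGD 52932.31; import VAT: SGD 16261.04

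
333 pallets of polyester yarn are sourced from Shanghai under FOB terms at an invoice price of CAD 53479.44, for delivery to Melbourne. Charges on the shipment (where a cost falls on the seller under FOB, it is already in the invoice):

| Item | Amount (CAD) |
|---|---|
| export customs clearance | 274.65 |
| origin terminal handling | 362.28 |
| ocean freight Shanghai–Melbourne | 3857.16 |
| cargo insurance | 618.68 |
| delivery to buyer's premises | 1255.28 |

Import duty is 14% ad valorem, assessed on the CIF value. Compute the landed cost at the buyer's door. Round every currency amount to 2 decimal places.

Total landed cost: CAD 67324.30

FOB: the seller bears costs until goods are on board at the origin port; the buyer bears freight, insurance and all costs thereafter.
Already in the invoice (seller's account under FOB): export clearance, origin terminal — exclude.
CIF value = FOB price + freight + insurance = 53479.44 + 3857.16 + 618.68 = 57955.28
Import duty = 57955.28 × 14% = 8113.74
Buyer bears: freight 3857.16 + insurance 618.68 + delivery 1255.28 + duty 8113.74 = 13844.86
Landed cost = invoice 53479.44 + 13844.86 = 67324.30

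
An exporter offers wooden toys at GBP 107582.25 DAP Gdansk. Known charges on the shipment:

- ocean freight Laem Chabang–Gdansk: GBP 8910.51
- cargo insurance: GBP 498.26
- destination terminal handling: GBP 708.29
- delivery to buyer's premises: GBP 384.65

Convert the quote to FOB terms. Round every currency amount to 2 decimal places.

FOB price: GBP 97080.54

From DAP to FOB, the seller no longer bears: freight, insurance, destination terminal, delivery.
FOB price = 107582.25 − 8910.51 − 498.26 − 708.29 − 384.65 = 97080.54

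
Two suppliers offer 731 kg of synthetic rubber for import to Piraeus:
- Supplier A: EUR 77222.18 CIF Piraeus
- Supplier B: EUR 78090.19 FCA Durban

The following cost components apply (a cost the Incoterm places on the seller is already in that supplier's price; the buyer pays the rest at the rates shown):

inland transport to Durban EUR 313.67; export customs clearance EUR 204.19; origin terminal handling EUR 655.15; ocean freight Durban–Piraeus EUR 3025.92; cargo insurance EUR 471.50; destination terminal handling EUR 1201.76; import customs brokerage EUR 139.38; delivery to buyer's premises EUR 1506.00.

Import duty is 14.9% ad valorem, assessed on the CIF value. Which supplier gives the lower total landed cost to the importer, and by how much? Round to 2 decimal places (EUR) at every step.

Supplier A (CIF):
The CIF price already equals the CIF value: 77222.18
Import duty = 77222.18 × 14.9% = 11506.10
Buyer bears (A): 1201.76 + 139.38 + 1506.00 = 2847.14
Landed cost (A) = invoice 77222.18 + 2847.14 + duty 11506.10 = 91575.42
Supplier B (FCA):
CIF value = FCA price + origin terminal + freight + insurance = 78090.19 + 655.15 + 3025.92 + 471.50 = 82242.76
Import duty = 82242.76 × 14.9% = 12254.17
Buyer bears (B): 655.15 + 3025.92 + 471.50 + 1201.76 + 139.38 + 1506.00 = 6999.71
Landed cost (B) = invoice 78090.19 + 6999.71 + duty 12254.17 = 97344.07
Difference = |91575.42 − 97344.07| = 5768.65

Supplier A is cheaper by EUR 5768.65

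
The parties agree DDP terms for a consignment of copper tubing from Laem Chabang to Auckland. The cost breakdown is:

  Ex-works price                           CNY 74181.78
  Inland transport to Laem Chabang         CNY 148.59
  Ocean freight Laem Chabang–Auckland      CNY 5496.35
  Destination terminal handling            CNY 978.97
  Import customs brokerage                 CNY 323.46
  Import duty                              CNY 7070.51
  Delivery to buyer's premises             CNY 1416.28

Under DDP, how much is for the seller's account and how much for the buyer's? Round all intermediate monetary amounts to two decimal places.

DDP: the seller bears all costs including import duty.
Seller's account: goods 74181.78 + inland to port 148.59 + freight 5496.35 + destination terminal 978.97 + brokerage 323.46 + duty 7070.51 + delivery 1416.28 = 89615.94
Buyer's account: 0.00

Seller: CNY 89615.94; buyer: CNY 0.00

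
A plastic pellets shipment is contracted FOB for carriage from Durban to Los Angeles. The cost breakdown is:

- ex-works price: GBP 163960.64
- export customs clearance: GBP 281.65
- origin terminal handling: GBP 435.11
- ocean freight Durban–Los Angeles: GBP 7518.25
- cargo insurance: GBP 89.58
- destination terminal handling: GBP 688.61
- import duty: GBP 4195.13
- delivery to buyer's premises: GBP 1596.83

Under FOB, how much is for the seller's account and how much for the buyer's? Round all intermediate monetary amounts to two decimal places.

Seller: GBP 164677.40; buyer: GBP 14088.40

FOB: the seller bears costs until goods are on board at the origin port; the buyer bears freight, insurance and all costs thereafter.
Seller's account: goods 163960.64 + export clearance 281.65 + origin terminal 435.11 = 164677.40
Buyer's account: freight 7518.25 + insurance 89.58 + destination terminal 688.61 + duty 4195.13 + delivery 1596.83 = 14088.40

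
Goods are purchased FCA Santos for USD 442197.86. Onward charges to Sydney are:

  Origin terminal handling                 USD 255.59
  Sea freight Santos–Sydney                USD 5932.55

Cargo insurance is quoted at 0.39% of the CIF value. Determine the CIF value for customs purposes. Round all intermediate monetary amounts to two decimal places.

CIF value: USD 450141.55

Let C be the CIF value. C = FCA price + pre-shipment costs + freight + 0.39% × C
C − 0.39% × C = 442197.86 + 255.59 + 5932.55
0.9961 × C = 448386.00
C = 448386.00 / 0.9961 = 450141.55
Insurance premium = 0.39% × 450141.55 = 1755.55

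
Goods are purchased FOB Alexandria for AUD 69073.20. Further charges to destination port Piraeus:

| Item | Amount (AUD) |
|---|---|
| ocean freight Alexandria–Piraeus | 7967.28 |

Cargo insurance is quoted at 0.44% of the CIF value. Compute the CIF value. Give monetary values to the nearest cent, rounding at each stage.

Let C be the CIF value. C = FOB price + freight + 0.44% × C
C − 0.44% × C = 69073.20 + 7967.28
0.9956 × C = 77040.48
C = 77040.48 / 0.9956 = 77380.96
Insurance premium = 0.44% × 77380.96 = 340.48

CIF value: AUD 77380.96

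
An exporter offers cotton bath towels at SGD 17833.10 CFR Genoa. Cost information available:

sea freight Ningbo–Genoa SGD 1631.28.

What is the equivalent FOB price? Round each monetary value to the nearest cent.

FOB price: SGD 16201.82

From CFR to FOB, the seller no longer bears: freight.
FOB price = 17833.10 − 1631.28 = 16201.82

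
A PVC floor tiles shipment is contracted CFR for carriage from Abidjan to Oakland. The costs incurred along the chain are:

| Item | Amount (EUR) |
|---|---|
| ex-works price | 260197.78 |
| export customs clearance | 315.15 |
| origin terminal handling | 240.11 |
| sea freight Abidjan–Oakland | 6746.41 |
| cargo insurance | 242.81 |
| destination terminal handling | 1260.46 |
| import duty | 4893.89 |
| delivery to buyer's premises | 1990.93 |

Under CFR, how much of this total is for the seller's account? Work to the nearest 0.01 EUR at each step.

CFR: the seller pays costs through ocean freight to the destination port, but not insurance.
Seller's account: goods 260197.78 + export clearance 315.15 + origin terminal 240.11 + freight 6746.41 = 267499.45
Buyer's account: insurance 242.81 + destination terminal 1260.46 + duty 4893.89 + delivery 1990.93 = 8388.09

Seller's account: EUR 267499.45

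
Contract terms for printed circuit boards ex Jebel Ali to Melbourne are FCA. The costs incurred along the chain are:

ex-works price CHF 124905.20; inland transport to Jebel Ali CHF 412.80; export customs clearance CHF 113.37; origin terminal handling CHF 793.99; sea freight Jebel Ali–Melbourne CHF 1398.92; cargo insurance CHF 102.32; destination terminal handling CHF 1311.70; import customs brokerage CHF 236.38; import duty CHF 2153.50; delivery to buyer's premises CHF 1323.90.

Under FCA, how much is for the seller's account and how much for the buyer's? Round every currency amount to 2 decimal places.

Seller: CHF 125431.37; buyer: CHF 7320.71

FCA: the seller delivers export-cleared goods to the carrier; the buyer bears costs from that point.
Seller's account: goods 124905.20 + inland to port 412.80 + export clearance 113.37 = 125431.37
Buyer's account: origin terminal 793.99 + freight 1398.92 + insurance 102.32 + destination terminal 1311.70 + brokerage 236.38 + duty 2153.50 + delivery 1323.90 = 7320.71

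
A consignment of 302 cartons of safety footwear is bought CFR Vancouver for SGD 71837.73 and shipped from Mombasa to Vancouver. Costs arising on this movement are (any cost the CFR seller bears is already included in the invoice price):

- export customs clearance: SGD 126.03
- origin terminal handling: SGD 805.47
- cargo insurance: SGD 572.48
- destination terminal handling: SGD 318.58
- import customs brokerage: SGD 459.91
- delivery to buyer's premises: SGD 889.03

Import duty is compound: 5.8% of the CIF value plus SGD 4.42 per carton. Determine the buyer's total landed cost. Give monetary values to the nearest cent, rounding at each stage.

CFR: the seller pays costs through ocean freight to the destination port, but not insurance.
Already in the invoice (seller's account under CFR): export clearance, origin terminal — exclude.
CIF value = CFR price + insurance = 71837.73 + 572.48 = 72410.21
Ad valorem component: 72410.21 × 5.8% = 4199.79
Specific component: 302 × 4.42 = 1334.84
Import duty = 4199.79 + 1334.84 = 5534.63
Buyer bears: insurance 572.48 + destination terminal 318.58 + brokerage 459.91 + delivery 889.03 + duty 5534.63 = 7774.63
Landed cost = invoice 71837.73 + 7774.63 = 79612.36

Total landed cost: SGD 79612.36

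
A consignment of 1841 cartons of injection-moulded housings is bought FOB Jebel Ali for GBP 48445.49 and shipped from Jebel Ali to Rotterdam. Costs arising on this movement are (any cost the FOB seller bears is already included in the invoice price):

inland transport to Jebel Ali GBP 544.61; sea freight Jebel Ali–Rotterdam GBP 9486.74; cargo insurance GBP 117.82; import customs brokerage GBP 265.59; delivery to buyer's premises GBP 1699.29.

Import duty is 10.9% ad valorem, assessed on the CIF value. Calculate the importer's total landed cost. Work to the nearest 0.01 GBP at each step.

Total landed cost: GBP 66342.39

FOB: the seller bears costs until goods are on board at the origin port; the buyer bears freight, insurance and all costs thereafter.
Already in the invoice (seller's account under FOB): inland to port — exclude.
CIF value = FOB price + freight + insurance = 48445.49 + 9486.74 + 117.82 = 58050.05
Import duty = 58050.05 × 10.9% = 6327.46
Buyer bears: freight 9486.74 + insurance 117.82 + brokerage 265.59 + delivery 1699.29 + duty 6327.46 = 17896.90
Landed cost = invoice 48445.49 + 17896.90 = 66342.39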